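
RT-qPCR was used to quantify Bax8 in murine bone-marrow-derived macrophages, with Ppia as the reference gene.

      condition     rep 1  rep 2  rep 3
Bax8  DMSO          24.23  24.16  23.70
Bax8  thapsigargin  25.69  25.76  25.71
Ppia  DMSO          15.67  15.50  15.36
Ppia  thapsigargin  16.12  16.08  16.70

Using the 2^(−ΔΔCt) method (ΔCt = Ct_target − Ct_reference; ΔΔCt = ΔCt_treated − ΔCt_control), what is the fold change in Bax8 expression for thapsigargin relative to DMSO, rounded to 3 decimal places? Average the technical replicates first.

Mean Ct: Bax8 DMSO 24.030; Bax8 thapsigargin 25.720; Ppia DMSO 15.510; Ppia thapsigargin 16.300
ΔCt(DMSO) = 24.030 − 15.510 = 8.520
ΔCt(thapsigargin) = 25.720 − 16.300 = 9.420
ΔΔCt = 9.420 − 8.520 = 0.900
Fold change = 2^(−0.900) = 0.5359

0.536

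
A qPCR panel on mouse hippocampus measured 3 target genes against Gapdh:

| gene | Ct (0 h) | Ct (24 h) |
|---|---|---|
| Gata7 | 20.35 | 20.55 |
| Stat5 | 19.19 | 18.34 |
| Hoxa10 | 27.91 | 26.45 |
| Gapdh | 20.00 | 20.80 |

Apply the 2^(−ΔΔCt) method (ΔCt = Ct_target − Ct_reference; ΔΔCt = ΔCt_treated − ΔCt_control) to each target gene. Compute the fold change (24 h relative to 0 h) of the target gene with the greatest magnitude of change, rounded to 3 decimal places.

4.790

Gata7: ΔΔCt = (20.55−20.80) − (20.35−20.00) = -0.25 − 0.35 = -0.60; fold change = 2^0.60 = 1.516
Stat5: ΔΔCt = (18.34−20.80) − (19.19−20.00) = -2.46 − (-0.81) = -1.65; fold change = 2^1.65 = 3.138
Hoxa10: ΔΔCt = (26.45−20.80) − (27.91−20.00) = 5.65 − 7.91 = -2.26; fold change = 2^2.26 = 4.790
Hoxa10 has the largest |ΔΔCt| = 2.26.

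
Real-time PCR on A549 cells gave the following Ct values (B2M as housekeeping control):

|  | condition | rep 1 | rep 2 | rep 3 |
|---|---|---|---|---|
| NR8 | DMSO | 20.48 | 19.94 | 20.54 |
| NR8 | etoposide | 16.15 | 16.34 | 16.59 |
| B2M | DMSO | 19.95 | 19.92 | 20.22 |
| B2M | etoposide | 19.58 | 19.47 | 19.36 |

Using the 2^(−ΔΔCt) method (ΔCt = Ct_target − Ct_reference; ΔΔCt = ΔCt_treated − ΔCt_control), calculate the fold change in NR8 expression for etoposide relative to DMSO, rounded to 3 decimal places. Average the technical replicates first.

Mean Ct: NR8 DMSO 20.320; NR8 etoposide 16.360; B2M DMSO 20.030; B2M etoposide 19.470
ΔCt(DMSO) = 20.320 − 20.030 = 0.290
ΔCt(etoposide) = 16.360 − 19.470 = -3.110
ΔΔCt = -3.110 − 0.290 = -3.400
Fold change = 2^(−(-3.400)) = 2^3.400 = 10.5561

10.556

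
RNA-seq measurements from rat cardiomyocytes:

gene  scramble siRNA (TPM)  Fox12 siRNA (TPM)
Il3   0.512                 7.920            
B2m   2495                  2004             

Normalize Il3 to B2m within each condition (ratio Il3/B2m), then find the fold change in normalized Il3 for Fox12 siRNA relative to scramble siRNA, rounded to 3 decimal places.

19.259

Il3/B2m (scramble siRNA) = 0.512 / 2495 = 0.00020521
Il3/B2m (Fox12 siRNA) = 7.920 / 2004 = 0.0039521
Fold change = 0.0039521 / 0.00020521 = 19.2587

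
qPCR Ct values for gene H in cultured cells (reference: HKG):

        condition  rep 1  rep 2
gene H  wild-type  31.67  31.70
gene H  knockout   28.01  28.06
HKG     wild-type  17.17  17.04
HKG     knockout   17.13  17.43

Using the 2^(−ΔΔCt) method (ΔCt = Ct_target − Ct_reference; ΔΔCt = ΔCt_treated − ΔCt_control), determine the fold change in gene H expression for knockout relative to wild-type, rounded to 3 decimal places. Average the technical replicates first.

14.172

Mean Ct: gene H wild-type 31.685; gene H knockout 28.035; HKG wild-type 17.105; HKG knockout 17.280
ΔCt(wild-type) = 31.685 − 17.105 = 14.580
ΔCt(knockout) = 28.035 − 17.280 = 10.755
ΔΔCt = 10.755 − 14.580 = -3.825
Fold change = 2^(−(-3.825)) = 2^3.825 = 14.1723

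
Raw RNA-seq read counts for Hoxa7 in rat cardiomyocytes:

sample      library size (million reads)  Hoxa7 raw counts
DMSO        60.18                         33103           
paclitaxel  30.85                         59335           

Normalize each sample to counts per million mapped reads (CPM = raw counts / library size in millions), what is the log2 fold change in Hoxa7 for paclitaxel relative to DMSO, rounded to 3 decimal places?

CPM(DMSO) = 33103 / 60.18 = 550.0665
CPM(paclitaxel) = 59335 / 30.85 = 1923.3387
Fold change = 1923.3387 / 550.0665 = 3.49656
log2(3.49656) = 1.8059

1.806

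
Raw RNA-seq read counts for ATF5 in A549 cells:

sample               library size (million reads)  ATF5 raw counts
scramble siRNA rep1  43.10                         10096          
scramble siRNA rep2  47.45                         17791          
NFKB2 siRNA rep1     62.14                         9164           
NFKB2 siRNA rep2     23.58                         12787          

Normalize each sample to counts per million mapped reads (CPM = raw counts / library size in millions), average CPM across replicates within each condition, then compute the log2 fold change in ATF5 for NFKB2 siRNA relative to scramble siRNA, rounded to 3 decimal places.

0.179

CPM(scramble siRNA rep1) = 10096 / 43.10 = 234.2459
CPM(scramble siRNA rep2) = 17791 / 47.45 = 374.9420
CPM(NFKB2 siRNA rep1) = 9164 / 62.14 = 147.4734
CPM(NFKB2 siRNA rep2) = 12787 / 23.58 = 542.2816
mean CPM(scramble siRNA) = 304.5940; mean CPM(NFKB2 siRNA) = 344.8775
Fold change = 344.8775 / 304.5940 = 1.13225
log2(1.13225) = 0.1792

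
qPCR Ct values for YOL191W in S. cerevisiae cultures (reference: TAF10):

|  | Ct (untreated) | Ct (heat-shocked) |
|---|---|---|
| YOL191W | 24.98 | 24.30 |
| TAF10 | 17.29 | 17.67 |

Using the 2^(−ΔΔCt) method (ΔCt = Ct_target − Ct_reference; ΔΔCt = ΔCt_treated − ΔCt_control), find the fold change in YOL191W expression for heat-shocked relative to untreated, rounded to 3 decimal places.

2.085

ΔCt(untreated) = 24.980 − 17.290 = 7.690
ΔCt(heat-shocked) = 24.300 − 17.670 = 6.630
ΔΔCt = 6.630 − 7.690 = -1.060
Fold change = 2^(−(-1.060)) = 2^1.060 = 2.0849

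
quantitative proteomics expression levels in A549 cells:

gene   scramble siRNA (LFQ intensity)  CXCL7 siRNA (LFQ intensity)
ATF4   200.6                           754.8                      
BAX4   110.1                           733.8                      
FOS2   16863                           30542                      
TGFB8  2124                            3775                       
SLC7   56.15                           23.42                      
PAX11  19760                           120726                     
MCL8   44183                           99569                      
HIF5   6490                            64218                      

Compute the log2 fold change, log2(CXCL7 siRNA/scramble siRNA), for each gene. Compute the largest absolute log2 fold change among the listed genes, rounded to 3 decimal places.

log2(754.8/200.6) = 1.912  (ATF4)
log2(733.8/110.1) = 2.737  (BAX4)
log2(30542/16863) = 0.857  (FOS2)
log2(3775/2124) = 0.830  (TGFB8)
log2(23.42/56.15) = -1.262  (SLC7)
log2(120726/19760) = 2.611  (PAX11)
log2(99569/44183) = 1.172  (MCL8)
log2(64218/6490) = 3.307  (HIF5)
The largest magnitude belongs to HIF5.

3.307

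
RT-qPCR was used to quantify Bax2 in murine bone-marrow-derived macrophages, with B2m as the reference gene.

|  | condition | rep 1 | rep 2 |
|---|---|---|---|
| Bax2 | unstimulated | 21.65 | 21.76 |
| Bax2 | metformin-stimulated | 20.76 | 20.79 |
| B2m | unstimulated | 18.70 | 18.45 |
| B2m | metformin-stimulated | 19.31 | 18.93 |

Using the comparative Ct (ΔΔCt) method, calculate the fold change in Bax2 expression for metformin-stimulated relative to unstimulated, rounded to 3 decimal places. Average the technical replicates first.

2.780

Mean Ct: Bax2 unstimulated 21.705; Bax2 metformin-stimulated 20.775; B2m unstimulated 18.575; B2m metformin-stimulated 19.120
ΔCt(unstimulated) = 21.705 − 18.575 = 3.130
ΔCt(metformin-stimulated) = 20.775 − 19.120 = 1.655
ΔΔCt = 1.655 − 3.130 = -1.475
Fold change = 2^(−(-1.475)) = 2^1.475 = 2.7798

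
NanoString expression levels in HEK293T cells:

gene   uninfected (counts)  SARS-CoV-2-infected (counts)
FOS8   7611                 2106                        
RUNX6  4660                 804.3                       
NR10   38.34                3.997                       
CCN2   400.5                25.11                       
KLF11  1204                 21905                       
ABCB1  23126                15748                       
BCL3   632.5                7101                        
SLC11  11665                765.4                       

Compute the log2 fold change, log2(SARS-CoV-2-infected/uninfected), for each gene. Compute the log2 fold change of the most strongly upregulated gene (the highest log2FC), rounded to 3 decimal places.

log2(2106/7611) = -1.854  (FOS8)
log2(804.3/4660) = -2.535  (RUNX6)
log2(3.997/38.34) = -3.262  (NR10)
log2(25.11/400.5) = -3.995  (CCN2)
log2(21905/1204) = 4.185  (KLF11)
log2(15748/23126) = -0.554  (ABCB1)
log2(7101/632.5) = 3.489  (BCL3)
log2(765.4/11665) = -3.930  (SLC11)
KLF11 is most strongly upregulated.

4.185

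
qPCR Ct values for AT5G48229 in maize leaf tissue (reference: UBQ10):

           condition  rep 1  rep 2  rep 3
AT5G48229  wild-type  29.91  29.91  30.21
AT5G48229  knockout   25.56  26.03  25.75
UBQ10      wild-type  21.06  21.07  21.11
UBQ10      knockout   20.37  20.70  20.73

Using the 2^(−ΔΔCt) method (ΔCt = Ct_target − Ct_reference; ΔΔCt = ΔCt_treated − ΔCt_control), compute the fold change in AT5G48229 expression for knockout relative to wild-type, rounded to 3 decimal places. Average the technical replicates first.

13.454

Mean Ct: AT5G48229 wild-type 30.010; AT5G48229 knockout 25.780; UBQ10 wild-type 21.080; UBQ10 knockout 20.600
ΔCt(wild-type) = 30.010 − 21.080 = 8.930
ΔCt(knockout) = 25.780 − 20.600 = 5.180
ΔΔCt = 5.180 − 8.930 = -3.750
Fold change = 2^(−(-3.750)) = 2^3.750 = 13.4543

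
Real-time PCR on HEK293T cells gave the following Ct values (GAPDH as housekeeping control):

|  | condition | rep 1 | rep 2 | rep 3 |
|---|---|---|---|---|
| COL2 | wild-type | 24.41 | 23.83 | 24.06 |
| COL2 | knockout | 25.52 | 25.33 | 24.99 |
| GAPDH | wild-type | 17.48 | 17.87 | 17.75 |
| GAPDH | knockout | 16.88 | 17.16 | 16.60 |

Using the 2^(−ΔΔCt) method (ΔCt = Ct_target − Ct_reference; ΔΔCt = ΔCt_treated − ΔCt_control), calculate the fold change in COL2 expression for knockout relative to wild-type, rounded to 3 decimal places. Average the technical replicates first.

0.250

Mean Ct: COL2 wild-type 24.100; COL2 knockout 25.280; GAPDH wild-type 17.700; GAPDH knockout 16.880
ΔCt(wild-type) = 24.100 − 17.700 = 6.400
ΔCt(knockout) = 25.280 − 16.880 = 8.400
ΔΔCt = 8.400 − 6.400 = 2.000
Fold change = 2^(−2.000) = 0.2500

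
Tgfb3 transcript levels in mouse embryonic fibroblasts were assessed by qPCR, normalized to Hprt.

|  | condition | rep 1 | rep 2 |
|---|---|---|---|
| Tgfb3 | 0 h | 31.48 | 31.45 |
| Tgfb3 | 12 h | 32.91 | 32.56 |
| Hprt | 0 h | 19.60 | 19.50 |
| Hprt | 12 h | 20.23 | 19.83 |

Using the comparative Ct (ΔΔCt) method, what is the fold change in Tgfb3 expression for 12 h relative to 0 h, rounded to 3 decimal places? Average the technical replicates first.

0.578

Mean Ct: Tgfb3 0 h 31.465; Tgfb3 12 h 32.735; Hprt 0 h 19.550; Hprt 12 h 20.030
ΔCt(0 h) = 31.465 − 19.550 = 11.915
ΔCt(12 h) = 32.735 − 20.030 = 12.705
ΔΔCt = 12.705 − 11.915 = 0.790
Fold change = 2^(−0.790) = 0.5783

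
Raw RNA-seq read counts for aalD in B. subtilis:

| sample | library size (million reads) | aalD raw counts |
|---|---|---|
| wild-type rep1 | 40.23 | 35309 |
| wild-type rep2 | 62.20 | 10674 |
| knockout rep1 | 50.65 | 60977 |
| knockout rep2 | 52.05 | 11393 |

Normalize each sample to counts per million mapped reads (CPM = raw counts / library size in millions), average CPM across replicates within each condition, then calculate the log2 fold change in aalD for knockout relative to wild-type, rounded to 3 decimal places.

CPM(wild-type rep1) = 35309 / 40.23 = 877.6783
CPM(wild-type rep2) = 10674 / 62.20 = 171.6077
CPM(knockout rep1) = 60977 / 50.65 = 1203.8894
CPM(knockout rep2) = 11393 / 52.05 = 218.8857
mean CPM(wild-type) = 524.6430; mean CPM(knockout) = 711.3876
Fold change = 711.3876 / 524.6430 = 1.35595
log2(1.35595) = 0.4393

0.439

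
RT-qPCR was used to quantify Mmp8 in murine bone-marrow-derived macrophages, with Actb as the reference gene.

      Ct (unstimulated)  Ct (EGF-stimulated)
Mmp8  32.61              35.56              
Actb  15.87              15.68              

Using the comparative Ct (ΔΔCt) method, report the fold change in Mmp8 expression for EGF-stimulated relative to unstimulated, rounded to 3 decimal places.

0.113

ΔCt(unstimulated) = 32.610 − 15.870 = 16.740
ΔCt(EGF-stimulated) = 35.560 − 15.680 = 19.880
ΔΔCt = 19.880 − 16.740 = 3.140
Fold change = 2^(−3.140) = 0.1134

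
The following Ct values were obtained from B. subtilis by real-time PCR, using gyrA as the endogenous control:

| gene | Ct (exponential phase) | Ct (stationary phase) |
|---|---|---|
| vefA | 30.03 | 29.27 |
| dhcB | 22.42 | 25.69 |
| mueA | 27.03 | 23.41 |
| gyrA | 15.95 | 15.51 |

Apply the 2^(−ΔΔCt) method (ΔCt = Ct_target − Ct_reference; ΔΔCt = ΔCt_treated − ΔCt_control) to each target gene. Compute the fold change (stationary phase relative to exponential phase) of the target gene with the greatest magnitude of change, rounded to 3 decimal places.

vefA: ΔΔCt = (29.27−15.51) − (30.03−15.95) = 13.76 − 14.08 = -0.32; fold change = 2^0.32 = 1.248
dhcB: ΔΔCt = (25.69−15.51) − (22.42−15.95) = 10.18 − 6.47 = 3.71; fold change = 2^-3.71 = 0.076
mueA: ΔΔCt = (23.41−15.51) − (27.03−15.95) = 7.90 − 11.08 = -3.18; fold change = 2^3.18 = 9.063
dhcB has the largest |ΔΔCt| = 3.71.

0.076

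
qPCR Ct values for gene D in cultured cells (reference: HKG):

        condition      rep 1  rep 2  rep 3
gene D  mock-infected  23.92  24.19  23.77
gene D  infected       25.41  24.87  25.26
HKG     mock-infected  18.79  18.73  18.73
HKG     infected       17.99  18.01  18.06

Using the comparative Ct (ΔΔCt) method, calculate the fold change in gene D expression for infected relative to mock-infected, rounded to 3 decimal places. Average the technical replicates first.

0.259

Mean Ct: gene D mock-infected 23.960; gene D infected 25.180; HKG mock-infected 18.750; HKG infected 18.020
ΔCt(mock-infected) = 23.960 − 18.750 = 5.210
ΔCt(infected) = 25.180 − 18.020 = 7.160
ΔΔCt = 7.160 − 5.210 = 1.950
Fold change = 2^(−1.950) = 0.2588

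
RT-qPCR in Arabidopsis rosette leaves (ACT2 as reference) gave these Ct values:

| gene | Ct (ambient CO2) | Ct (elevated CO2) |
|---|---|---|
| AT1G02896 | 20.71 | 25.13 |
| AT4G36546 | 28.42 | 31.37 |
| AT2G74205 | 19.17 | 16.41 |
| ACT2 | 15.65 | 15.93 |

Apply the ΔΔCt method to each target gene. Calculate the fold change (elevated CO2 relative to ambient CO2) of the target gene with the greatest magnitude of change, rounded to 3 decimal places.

AT1G02896: ΔΔCt = (25.13−15.93) − (20.71−15.65) = 9.20 − 5.06 = 4.14; fold change = 2^-4.14 = 0.057
AT4G36546: ΔΔCt = (31.37−15.93) − (28.42−15.65) = 15.44 − 12.77 = 2.67; fold change = 2^-2.67 = 0.157
AT2G74205: ΔΔCt = (16.41−15.93) − (19.17−15.65) = 0.48 − 3.52 = -3.04; fold change = 2^3.04 = 8.225
AT1G02896 has the largest |ΔΔCt| = 4.14.

0.057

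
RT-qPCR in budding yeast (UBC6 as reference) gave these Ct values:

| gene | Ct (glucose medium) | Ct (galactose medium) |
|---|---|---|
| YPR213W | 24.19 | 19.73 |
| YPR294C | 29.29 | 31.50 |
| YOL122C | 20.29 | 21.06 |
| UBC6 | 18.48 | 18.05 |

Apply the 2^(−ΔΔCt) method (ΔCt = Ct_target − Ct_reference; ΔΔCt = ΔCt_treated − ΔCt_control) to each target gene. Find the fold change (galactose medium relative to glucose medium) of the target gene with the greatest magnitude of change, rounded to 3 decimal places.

YPR213W: ΔΔCt = (19.73−18.05) − (24.19−18.48) = 1.68 − 5.71 = -4.03; fold change = 2^4.03 = 16.336
YPR294C: ΔΔCt = (31.50−18.05) − (29.29−18.48) = 13.45 − 10.81 = 2.64; fold change = 2^-2.64 = 0.160
YOL122C: ΔΔCt = (21.06−18.05) − (20.29−18.48) = 3.01 − 1.81 = 1.20; fold change = 2^-1.20 = 0.435
YPR213W has the largest |ΔΔCt| = 4.03.

16.336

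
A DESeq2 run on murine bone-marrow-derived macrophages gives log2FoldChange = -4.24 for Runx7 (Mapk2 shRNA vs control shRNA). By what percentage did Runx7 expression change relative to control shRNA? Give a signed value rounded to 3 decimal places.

Fold change = 2^(-4.24) = 0.0529
Percent change = (FC − 1) × 100% = (0.0529 − 1) × 100 = -94.708%

-94.708%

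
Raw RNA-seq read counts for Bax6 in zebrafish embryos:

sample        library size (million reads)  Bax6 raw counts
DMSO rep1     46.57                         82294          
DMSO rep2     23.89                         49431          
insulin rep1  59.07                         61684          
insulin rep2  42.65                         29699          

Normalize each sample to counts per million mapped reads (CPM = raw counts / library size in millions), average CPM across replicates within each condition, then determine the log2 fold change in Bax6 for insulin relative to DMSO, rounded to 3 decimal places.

-1.140

CPM(DMSO rep1) = 82294 / 46.57 = 1767.1033
CPM(DMSO rep2) = 49431 / 23.89 = 2069.1084
CPM(insulin rep1) = 61684 / 59.07 = 1044.2526
CPM(insulin rep2) = 29699 / 42.65 = 696.3423
mean CPM(DMSO) = 1918.1058; mean CPM(insulin) = 870.2975
Fold change = 870.2975 / 1918.1058 = 0.45373
log2(0.45373) = -1.1401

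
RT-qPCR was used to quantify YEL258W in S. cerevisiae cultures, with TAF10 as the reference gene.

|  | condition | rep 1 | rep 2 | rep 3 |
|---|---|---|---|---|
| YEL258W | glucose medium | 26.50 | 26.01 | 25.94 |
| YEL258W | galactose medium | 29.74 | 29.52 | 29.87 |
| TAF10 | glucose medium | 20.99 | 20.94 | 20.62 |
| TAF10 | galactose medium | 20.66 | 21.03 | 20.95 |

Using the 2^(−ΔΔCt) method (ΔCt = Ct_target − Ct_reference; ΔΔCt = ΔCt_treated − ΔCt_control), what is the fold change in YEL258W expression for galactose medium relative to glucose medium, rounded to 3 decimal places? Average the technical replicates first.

0.087

Mean Ct: YEL258W glucose medium 26.150; YEL258W galactose medium 29.710; TAF10 glucose medium 20.850; TAF10 galactose medium 20.880
ΔCt(glucose medium) = 26.150 − 20.850 = 5.300
ΔCt(galactose medium) = 29.710 − 20.880 = 8.830
ΔΔCt = 8.830 − 5.300 = 3.530
Fold change = 2^(−3.530) = 0.0866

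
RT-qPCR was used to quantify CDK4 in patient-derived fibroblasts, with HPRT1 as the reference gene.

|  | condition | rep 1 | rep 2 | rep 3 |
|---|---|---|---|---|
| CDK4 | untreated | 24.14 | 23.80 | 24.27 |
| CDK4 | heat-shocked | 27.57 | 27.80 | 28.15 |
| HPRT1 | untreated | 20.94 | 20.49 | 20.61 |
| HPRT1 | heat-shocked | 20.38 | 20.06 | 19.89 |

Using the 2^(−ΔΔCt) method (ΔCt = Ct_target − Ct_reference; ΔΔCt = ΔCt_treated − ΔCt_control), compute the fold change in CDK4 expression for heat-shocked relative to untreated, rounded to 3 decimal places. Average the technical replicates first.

0.049

Mean Ct: CDK4 untreated 24.070; CDK4 heat-shocked 27.840; HPRT1 untreated 20.680; HPRT1 heat-shocked 20.110
ΔCt(untreated) = 24.070 − 20.680 = 3.390
ΔCt(heat-shocked) = 27.840 − 20.110 = 7.730
ΔΔCt = 7.730 − 3.390 = 4.340
Fold change = 2^(−4.340) = 0.0494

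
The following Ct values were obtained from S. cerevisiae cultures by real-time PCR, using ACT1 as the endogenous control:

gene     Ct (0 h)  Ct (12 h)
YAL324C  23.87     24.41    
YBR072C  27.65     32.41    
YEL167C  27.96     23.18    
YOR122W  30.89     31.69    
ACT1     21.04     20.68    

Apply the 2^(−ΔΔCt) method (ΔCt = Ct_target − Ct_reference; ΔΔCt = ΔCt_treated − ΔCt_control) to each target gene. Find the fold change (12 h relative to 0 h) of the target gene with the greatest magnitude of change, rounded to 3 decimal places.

YAL324C: ΔΔCt = (24.41−20.68) − (23.87−21.04) = 3.73 − 2.83 = 0.90; fold change = 2^-0.90 = 0.536
YBR072C: ΔΔCt = (32.41−20.68) − (27.65−21.04) = 11.73 − 6.61 = 5.12; fold change = 2^-5.12 = 0.029
YEL167C: ΔΔCt = (23.18−20.68) − (27.96−21.04) = 2.50 − 6.92 = -4.42; fold change = 2^4.42 = 21.407
YOR122W: ΔΔCt = (31.69−20.68) − (30.89−21.04) = 11.01 − 9.85 = 1.16; fold change = 2^-1.16 = 0.448
YBR072C has the largest |ΔΔCt| = 5.12.

0.029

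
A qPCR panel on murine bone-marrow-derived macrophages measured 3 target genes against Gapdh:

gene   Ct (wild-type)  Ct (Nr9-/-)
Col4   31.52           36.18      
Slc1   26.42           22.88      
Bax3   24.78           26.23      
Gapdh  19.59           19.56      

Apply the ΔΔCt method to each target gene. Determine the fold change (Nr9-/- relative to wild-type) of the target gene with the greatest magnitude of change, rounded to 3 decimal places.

Col4: ΔΔCt = (36.18−19.56) − (31.52−19.59) = 16.62 − 11.93 = 4.69; fold change = 2^-4.69 = 0.039
Slc1: ΔΔCt = (22.88−19.56) − (26.42−19.59) = 3.32 − 6.83 = -3.51; fold change = 2^3.51 = 11.392
Bax3: ΔΔCt = (26.23−19.56) − (24.78−19.59) = 6.67 − 5.19 = 1.48; fold change = 2^-1.48 = 0.358
Col4 has the largest |ΔΔCt| = 4.69.

0.039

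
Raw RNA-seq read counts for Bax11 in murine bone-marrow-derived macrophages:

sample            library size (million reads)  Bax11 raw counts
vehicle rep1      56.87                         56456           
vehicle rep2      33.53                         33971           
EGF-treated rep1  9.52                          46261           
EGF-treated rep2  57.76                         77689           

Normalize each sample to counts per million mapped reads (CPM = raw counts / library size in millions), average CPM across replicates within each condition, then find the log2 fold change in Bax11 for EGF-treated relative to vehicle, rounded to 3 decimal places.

1.629

CPM(vehicle rep1) = 56456 / 56.87 = 992.7202
CPM(vehicle rep2) = 33971 / 33.53 = 1013.1524
CPM(EGF-treated rep1) = 46261 / 9.52 = 4859.3487
CPM(EGF-treated rep2) = 77689 / 57.76 = 1345.0312
mean CPM(vehicle) = 1002.9363; mean CPM(EGF-treated) = 3102.1900
Fold change = 3102.1900 / 1002.9363 = 3.09311
log2(3.09311) = 1.6291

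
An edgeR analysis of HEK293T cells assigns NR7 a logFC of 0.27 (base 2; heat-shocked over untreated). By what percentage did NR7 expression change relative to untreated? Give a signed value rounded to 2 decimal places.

Fold change = 2^(0.27) = 1.2058
Percent change = (FC − 1) × 100% = (1.2058 − 1) × 100 = 20.58%

20.58%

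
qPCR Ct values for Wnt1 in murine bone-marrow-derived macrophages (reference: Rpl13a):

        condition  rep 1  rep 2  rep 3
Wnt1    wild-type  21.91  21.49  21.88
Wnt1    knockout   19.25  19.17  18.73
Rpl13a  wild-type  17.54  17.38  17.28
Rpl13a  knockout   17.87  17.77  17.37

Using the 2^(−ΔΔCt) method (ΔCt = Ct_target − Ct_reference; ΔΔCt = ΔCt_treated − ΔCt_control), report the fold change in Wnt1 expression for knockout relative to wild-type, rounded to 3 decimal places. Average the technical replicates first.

7.890

Mean Ct: Wnt1 wild-type 21.760; Wnt1 knockout 19.050; Rpl13a wild-type 17.400; Rpl13a knockout 17.670
ΔCt(wild-type) = 21.760 − 17.400 = 4.360
ΔCt(knockout) = 19.050 − 17.670 = 1.380
ΔΔCt = 1.380 − 4.360 = -2.980
Fold change = 2^(−(-2.980)) = 2^2.980 = 7.8899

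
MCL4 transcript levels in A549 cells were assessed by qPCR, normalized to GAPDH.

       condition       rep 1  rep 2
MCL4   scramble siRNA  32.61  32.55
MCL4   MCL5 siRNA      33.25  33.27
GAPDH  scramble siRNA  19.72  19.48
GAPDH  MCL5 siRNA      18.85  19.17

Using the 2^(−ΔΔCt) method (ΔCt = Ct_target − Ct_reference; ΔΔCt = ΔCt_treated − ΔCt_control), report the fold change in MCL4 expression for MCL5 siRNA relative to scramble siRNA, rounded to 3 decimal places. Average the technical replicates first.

0.415

Mean Ct: MCL4 scramble siRNA 32.580; MCL4 MCL5 siRNA 33.260; GAPDH scramble siRNA 19.600; GAPDH MCL5 siRNA 19.010
ΔCt(scramble siRNA) = 32.580 − 19.600 = 12.980
ΔCt(MCL5 siRNA) = 33.260 − 19.010 = 14.250
ΔΔCt = 14.250 − 12.980 = 1.270
Fold change = 2^(−1.270) = 0.4147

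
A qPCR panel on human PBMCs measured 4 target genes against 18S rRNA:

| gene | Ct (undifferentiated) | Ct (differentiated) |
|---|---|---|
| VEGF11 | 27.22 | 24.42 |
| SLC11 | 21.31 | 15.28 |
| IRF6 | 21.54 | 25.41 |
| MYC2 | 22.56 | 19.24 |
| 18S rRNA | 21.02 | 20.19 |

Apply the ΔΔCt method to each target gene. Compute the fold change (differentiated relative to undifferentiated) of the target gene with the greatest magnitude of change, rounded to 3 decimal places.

VEGF11: ΔΔCt = (24.42−20.19) − (27.22−21.02) = 4.23 − 6.20 = -1.97; fold change = 2^1.97 = 3.918
SLC11: ΔΔCt = (15.28−20.19) − (21.31−21.02) = -4.91 − 0.29 = -5.20; fold change = 2^5.20 = 36.758
IRF6: ΔΔCt = (25.41−20.19) − (21.54−21.02) = 5.22 − 0.52 = 4.70; fold change = 2^-4.70 = 0.038
MYC2: ΔΔCt = (19.24−20.19) − (22.56−21.02) = -0.95 − 1.54 = -2.49; fold change = 2^2.49 = 5.618
SLC11 has the largest |ΔΔCt| = 5.20.

36.758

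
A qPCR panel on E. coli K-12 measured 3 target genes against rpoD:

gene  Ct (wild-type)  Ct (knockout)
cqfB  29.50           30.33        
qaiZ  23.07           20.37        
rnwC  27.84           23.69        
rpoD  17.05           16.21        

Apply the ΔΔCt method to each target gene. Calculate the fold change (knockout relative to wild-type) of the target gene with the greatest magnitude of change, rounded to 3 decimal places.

9.918

cqfB: ΔΔCt = (30.33−16.21) − (29.50−17.05) = 14.12 − 12.45 = 1.67; fold change = 2^-1.67 = 0.314
qaiZ: ΔΔCt = (20.37−16.21) − (23.07−17.05) = 4.16 − 6.02 = -1.86; fold change = 2^1.86 = 3.630
rnwC: ΔΔCt = (23.69−16.21) − (27.84−17.05) = 7.48 − 10.79 = -3.31; fold change = 2^3.31 = 9.918
rnwC has the largest |ΔΔCt| = 3.31.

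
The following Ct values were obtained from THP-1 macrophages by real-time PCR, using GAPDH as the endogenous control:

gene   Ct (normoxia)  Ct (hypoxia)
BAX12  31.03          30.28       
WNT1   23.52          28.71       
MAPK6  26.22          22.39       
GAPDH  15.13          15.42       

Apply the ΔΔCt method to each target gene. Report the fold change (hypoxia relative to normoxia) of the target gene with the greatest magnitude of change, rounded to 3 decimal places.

BAX12: ΔΔCt = (30.28−15.42) − (31.03−15.13) = 14.86 − 15.90 = -1.04; fold change = 2^1.04 = 2.056
WNT1: ΔΔCt = (28.71−15.42) − (23.52−15.13) = 13.29 − 8.39 = 4.90; fold change = 2^-4.90 = 0.033
MAPK6: ΔΔCt = (22.39−15.42) − (26.22−15.13) = 6.97 − 11.09 = -4.12; fold change = 2^4.12 = 17.388
WNT1 has the largest |ΔΔCt| = 4.90.

0.033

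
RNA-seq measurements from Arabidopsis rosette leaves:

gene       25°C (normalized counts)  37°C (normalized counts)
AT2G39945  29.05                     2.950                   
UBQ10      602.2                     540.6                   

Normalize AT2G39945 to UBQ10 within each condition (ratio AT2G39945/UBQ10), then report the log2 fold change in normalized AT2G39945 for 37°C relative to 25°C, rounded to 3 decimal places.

AT2G39945/UBQ10 (25°C) = 29.05 / 602.2 = 0.04824
AT2G39945/UBQ10 (37°C) = 2.950 / 540.6 = 0.0054569
Fold change = 0.0054569 / 0.04824 = 0.1131
log2(0.1131) = -3.1441

-3.144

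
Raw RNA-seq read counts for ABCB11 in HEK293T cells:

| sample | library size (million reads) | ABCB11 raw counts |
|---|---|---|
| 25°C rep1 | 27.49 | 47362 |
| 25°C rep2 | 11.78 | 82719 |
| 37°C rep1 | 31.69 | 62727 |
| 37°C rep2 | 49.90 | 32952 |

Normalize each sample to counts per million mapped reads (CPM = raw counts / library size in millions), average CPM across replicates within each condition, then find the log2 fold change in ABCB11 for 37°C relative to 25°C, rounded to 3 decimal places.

-1.728

CPM(25°C rep1) = 47362 / 27.49 = 1722.8810
CPM(25°C rep2) = 82719 / 11.78 = 7021.9864
CPM(37°C rep1) = 62727 / 31.69 = 1979.3941
CPM(37°C rep2) = 32952 / 49.90 = 660.3607
mean CPM(25°C) = 4372.4337; mean CPM(37°C) = 1319.8774
Fold change = 1319.8774 / 4372.4337 = 0.30186
log2(0.30186) = -1.7280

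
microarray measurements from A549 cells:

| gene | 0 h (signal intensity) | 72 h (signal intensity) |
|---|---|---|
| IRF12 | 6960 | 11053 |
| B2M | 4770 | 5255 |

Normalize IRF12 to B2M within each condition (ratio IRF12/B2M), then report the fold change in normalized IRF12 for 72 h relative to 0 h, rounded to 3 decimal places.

1.442

IRF12/B2M (0 h) = 6960 / 4770 = 1.4591
IRF12/B2M (72 h) = 11053 / 5255 = 2.1033
Fold change = 2.1033 / 1.4591 = 1.4415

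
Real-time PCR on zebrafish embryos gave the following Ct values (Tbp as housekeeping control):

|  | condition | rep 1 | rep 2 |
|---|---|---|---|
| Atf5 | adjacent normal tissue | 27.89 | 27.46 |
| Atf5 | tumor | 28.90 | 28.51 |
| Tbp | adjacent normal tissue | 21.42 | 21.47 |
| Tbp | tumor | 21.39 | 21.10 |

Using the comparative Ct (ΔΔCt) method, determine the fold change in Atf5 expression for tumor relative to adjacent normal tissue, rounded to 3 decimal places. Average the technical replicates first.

0.426

Mean Ct: Atf5 adjacent normal tissue 27.675; Atf5 tumor 28.705; Tbp adjacent normal tissue 21.445; Tbp tumor 21.245
ΔCt(adjacent normal tissue) = 27.675 − 21.445 = 6.230
ΔCt(tumor) = 28.705 − 21.245 = 7.460
ΔΔCt = 7.460 − 6.230 = 1.230
Fold change = 2^(−1.230) = 0.4263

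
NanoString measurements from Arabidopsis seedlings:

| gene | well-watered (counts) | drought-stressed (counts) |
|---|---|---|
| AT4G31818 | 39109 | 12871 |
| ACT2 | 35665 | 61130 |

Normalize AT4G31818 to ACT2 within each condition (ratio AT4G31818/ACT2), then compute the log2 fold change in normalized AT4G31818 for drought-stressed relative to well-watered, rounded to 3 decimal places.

AT4G31818/ACT2 (well-watered) = 39109 / 35665 = 1.0966
AT4G31818/ACT2 (drought-stressed) = 12871 / 61130 = 0.21055
Fold change = 0.21055 / 1.0966 = 0.1920
log2(0.1920) = -2.3807

-2.381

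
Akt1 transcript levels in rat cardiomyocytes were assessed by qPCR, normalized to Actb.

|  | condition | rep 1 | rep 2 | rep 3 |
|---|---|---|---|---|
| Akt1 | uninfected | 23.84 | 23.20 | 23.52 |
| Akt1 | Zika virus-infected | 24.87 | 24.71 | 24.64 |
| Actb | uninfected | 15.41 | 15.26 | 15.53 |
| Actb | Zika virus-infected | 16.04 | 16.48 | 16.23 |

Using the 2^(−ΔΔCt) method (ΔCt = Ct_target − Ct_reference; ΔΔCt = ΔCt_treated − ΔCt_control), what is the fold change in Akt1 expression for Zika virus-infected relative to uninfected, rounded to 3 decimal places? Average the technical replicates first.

0.774

Mean Ct: Akt1 uninfected 23.520; Akt1 Zika virus-infected 24.740; Actb uninfected 15.400; Actb Zika virus-infected 16.250
ΔCt(uninfected) = 23.520 − 15.400 = 8.120
ΔCt(Zika virus-infected) = 24.740 − 16.250 = 8.490
ΔΔCt = 8.490 − 8.120 = 0.370
Fold change = 2^(−0.370) = 0.7738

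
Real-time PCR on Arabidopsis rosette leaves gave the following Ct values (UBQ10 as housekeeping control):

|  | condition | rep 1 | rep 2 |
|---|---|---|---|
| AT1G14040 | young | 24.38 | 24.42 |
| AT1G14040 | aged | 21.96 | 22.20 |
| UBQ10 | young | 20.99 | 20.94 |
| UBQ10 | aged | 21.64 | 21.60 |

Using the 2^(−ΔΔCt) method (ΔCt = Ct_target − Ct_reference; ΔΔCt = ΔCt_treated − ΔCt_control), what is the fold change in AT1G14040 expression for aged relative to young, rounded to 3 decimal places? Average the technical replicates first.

Mean Ct: AT1G14040 young 24.400; AT1G14040 aged 22.080; UBQ10 young 20.965; UBQ10 aged 21.620
ΔCt(young) = 24.400 − 20.965 = 3.435
ΔCt(aged) = 22.080 − 21.620 = 0.460
ΔΔCt = 0.460 − 3.435 = -2.975
Fold change = 2^(−(-2.975)) = 2^2.975 = 7.8626

7.863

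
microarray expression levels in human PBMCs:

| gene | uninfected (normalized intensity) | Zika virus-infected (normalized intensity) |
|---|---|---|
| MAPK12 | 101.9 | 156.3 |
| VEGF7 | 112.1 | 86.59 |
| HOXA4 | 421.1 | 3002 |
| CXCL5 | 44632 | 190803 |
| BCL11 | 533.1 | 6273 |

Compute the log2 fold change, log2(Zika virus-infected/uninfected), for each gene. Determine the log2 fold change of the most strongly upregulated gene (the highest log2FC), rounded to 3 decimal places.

3.557

log2(156.3/101.9) = 0.617  (MAPK12)
log2(86.59/112.1) = -0.373  (VEGF7)
log2(3002/421.1) = 2.834  (HOXA4)
log2(190803/44632) = 2.096  (CXCL5)
log2(6273/533.1) = 3.557  (BCL11)
BCL11 is most strongly upregulated.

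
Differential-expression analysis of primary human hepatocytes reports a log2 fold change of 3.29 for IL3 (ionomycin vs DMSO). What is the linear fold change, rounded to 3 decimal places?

Fold change = 2^(3.29) = 9.7811

9.781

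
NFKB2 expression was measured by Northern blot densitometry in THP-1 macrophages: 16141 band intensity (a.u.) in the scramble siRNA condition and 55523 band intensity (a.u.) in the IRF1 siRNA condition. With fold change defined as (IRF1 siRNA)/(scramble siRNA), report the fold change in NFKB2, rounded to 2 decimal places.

3.44

Fold change = 55523 / 16141 = 3.440
NFKB2 is upregulated.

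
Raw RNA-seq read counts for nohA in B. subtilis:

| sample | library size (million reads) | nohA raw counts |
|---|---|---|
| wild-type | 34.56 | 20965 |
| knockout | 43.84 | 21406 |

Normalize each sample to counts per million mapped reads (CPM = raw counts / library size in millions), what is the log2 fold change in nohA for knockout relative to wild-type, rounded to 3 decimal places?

CPM(wild-type) = 20965 / 34.56 = 606.6262
CPM(knockout) = 21406 / 43.84 = 488.2755
Fold change = 488.2755 / 606.6262 = 0.80490
log2(0.80490) = -0.3131

-0.313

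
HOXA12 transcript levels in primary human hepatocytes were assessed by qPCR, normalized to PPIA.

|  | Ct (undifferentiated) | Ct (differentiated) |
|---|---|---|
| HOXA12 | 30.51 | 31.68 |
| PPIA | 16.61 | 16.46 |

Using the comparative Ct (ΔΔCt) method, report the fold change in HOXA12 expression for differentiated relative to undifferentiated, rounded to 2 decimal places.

0.40

ΔCt(undifferentiated) = 30.510 − 16.610 = 13.900
ΔCt(differentiated) = 31.680 − 16.460 = 15.220
ΔΔCt = 15.220 − 13.900 = 1.320
Fold change = 2^(−1.320) = 0.401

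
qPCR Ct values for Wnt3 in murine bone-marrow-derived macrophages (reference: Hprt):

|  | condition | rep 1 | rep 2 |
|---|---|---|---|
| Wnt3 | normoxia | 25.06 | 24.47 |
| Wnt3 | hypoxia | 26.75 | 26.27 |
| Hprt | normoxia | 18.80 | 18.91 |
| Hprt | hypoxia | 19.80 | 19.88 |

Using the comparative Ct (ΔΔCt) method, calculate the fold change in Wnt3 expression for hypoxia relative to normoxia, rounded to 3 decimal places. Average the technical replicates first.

Mean Ct: Wnt3 normoxia 24.765; Wnt3 hypoxia 26.510; Hprt normoxia 18.855; Hprt hypoxia 19.840
ΔCt(normoxia) = 24.765 − 18.855 = 5.910
ΔCt(hypoxia) = 26.510 − 19.840 = 6.670
ΔΔCt = 6.670 − 5.910 = 0.760
Fold change = 2^(−0.760) = 0.5905

0.590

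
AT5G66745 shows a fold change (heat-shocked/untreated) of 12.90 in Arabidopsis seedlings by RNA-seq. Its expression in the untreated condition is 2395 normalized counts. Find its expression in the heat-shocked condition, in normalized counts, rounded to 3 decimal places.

30895.500

heat-shocked expression = 2395 × 12.90 = 30895.500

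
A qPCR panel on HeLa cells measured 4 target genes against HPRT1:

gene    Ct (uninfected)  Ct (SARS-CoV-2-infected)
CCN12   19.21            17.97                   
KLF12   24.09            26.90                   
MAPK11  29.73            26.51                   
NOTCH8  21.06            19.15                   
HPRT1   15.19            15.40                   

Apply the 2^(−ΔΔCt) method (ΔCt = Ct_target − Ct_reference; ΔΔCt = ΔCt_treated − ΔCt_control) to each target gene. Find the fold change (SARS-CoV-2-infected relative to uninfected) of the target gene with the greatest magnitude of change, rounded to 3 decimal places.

10.778

CCN12: ΔΔCt = (17.97−15.40) − (19.21−15.19) = 2.57 − 4.02 = -1.45; fold change = 2^1.45 = 2.732
KLF12: ΔΔCt = (26.90−15.40) − (24.09−15.19) = 11.50 − 8.90 = 2.60; fold change = 2^-2.60 = 0.165
MAPK11: ΔΔCt = (26.51−15.40) − (29.73−15.19) = 11.11 − 14.54 = -3.43; fold change = 2^3.43 = 10.778
NOTCH8: ΔΔCt = (19.15−15.40) − (21.06−15.19) = 3.75 − 5.87 = -2.12; fold change = 2^2.12 = 4.347
MAPK11 has the largest |ΔΔCt| = 3.43.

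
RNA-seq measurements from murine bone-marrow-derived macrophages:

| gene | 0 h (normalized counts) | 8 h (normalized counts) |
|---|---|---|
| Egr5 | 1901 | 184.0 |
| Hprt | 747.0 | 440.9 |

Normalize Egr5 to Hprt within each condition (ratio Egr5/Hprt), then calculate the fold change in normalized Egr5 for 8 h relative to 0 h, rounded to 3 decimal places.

0.164

Egr5/Hprt (0 h) = 1901 / 747.0 = 2.5448
Egr5/Hprt (8 h) = 184.0 / 440.9 = 0.41733
Fold change = 0.41733 / 2.5448 = 0.1640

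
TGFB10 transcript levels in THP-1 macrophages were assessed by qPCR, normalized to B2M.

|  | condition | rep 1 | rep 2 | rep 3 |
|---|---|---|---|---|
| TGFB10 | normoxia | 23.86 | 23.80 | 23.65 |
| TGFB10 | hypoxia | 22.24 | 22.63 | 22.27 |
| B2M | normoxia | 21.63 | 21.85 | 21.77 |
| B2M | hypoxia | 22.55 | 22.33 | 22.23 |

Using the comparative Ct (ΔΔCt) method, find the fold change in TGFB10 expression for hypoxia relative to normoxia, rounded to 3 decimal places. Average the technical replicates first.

4.028

Mean Ct: TGFB10 normoxia 23.770; TGFB10 hypoxia 22.380; B2M normoxia 21.750; B2M hypoxia 22.370
ΔCt(normoxia) = 23.770 − 21.750 = 2.020
ΔCt(hypoxia) = 22.380 − 22.370 = 0.010
ΔΔCt = 0.010 − 2.020 = -2.010
Fold change = 2^(−(-2.010)) = 2^2.010 = 4.0278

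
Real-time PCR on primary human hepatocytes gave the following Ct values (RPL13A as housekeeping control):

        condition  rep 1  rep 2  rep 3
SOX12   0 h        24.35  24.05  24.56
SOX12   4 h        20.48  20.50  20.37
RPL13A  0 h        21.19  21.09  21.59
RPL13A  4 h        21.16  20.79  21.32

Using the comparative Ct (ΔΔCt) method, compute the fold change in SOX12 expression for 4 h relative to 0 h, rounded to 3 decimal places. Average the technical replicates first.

Mean Ct: SOX12 0 h 24.320; SOX12 4 h 20.450; RPL13A 0 h 21.290; RPL13A 4 h 21.090
ΔCt(0 h) = 24.320 − 21.290 = 3.030
ΔCt(4 h) = 20.450 − 21.090 = -0.640
ΔΔCt = -0.640 − 3.030 = -3.670
Fold change = 2^(−(-3.670)) = 2^3.670 = 12.7286

12.729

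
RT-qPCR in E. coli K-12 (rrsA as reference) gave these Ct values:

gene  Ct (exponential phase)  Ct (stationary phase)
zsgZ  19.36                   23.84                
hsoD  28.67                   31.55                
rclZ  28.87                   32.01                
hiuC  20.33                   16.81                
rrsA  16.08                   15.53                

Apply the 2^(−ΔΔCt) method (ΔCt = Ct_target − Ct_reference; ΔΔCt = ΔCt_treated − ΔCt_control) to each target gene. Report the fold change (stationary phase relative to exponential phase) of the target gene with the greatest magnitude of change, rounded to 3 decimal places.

zsgZ: ΔΔCt = (23.84−15.53) − (19.36−16.08) = 8.31 − 3.28 = 5.03; fold change = 2^-5.03 = 0.031
hsoD: ΔΔCt = (31.55−15.53) − (28.67−16.08) = 16.02 − 12.59 = 3.43; fold change = 2^-3.43 = 0.093
rclZ: ΔΔCt = (32.01−15.53) − (28.87−16.08) = 16.48 − 12.79 = 3.69; fold change = 2^-3.69 = 0.077
hiuC: ΔΔCt = (16.81−15.53) − (20.33−16.08) = 1.28 − 4.25 = -2.97; fold change = 2^2.97 = 7.835
zsgZ has the largest |ΔΔCt| = 5.03.

0.031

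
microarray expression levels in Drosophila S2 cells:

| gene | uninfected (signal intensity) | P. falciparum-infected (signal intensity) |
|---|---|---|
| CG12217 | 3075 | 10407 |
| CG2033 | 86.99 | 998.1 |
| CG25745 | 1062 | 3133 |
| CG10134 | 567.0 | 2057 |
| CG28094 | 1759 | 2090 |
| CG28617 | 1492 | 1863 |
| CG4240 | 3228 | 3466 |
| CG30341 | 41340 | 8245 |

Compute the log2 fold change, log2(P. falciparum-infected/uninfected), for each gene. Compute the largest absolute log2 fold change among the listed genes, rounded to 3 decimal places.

log2(10407/3075) = 1.759  (CG12217)
log2(998.1/86.99) = 3.520  (CG2033)
log2(3133/1062) = 1.561  (CG25745)
log2(2057/567.0) = 1.859  (CG10134)
log2(2090/1759) = 0.249  (CG28094)
log2(1863/1492) = 0.320  (CG28617)
log2(3466/3228) = 0.103  (CG4240)
log2(8245/41340) = -2.326  (CG30341)
The largest magnitude belongs to CG2033.

3.520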